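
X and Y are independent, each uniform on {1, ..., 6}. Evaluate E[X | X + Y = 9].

9/2

Outcomes with X + Y = 9: (3,6), (4,5), (5,4), (6,3), each with probability 1/36.
E[X | X + Y = 9] = (3 + 4 + 5 + 6) / 4 = 9/2.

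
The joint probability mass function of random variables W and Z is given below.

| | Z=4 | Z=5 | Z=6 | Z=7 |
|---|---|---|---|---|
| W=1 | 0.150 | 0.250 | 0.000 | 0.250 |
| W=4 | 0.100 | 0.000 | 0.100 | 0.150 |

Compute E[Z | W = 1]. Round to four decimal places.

5.5385

P(W = 1) = 0.650.
Summing Z·P(W=x,Z=y) over the conditioning event gives 3.600.
E[Z | W = 1] = (3.600) / (0.650) = 5.5385.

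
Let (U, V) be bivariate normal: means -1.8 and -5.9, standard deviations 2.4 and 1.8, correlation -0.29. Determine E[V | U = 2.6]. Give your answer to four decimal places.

The regression of V on U has slope ρ·σ_V/σ_U and passes through (μ_U, μ_V).
E[V | U=2.6] = -5.9 + (-0.29)·(1.8/2.4)·(2.6 − (-1.8)) = -5.9 + (-0.2175)·(4.4) = -6.8570.

-6.8570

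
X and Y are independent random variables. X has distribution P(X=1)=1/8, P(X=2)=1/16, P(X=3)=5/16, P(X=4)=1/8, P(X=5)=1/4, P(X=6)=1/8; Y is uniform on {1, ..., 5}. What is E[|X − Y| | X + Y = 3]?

1

P(X + Y = 3) = 3/80.
Summing |X−Y|·P(x,y) over outcomes with X + Y = 3 gives 3/80.
E[|X − Y| | X + Y = 3] = (3/80) / (3/80) = 1.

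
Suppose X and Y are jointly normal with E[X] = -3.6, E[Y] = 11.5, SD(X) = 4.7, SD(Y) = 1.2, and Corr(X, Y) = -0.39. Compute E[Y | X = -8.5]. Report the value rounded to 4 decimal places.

E[Y | X=x] = μ_Y + ρ(σ_Y/σ_X)(x − μ_X) for jointly normal variables.
E[Y | X=-8.5] = 11.5 + (-0.39)·(1.2/4.7)·(-8.5 − (-3.6)) = 11.5 + (-0.099574)·(-4.9) = 11.9879.

11.9879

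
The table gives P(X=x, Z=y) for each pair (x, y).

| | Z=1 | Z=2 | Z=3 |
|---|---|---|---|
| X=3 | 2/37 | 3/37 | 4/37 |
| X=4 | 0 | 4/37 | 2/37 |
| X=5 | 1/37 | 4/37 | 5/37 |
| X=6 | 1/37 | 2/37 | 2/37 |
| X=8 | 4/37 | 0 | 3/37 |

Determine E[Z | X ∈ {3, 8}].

33/16

P(X ∈ {3, 8}) = 16/37.
Σ Z·P over the event = 1·(2/37) + 2·(3/37) + 3·(4/37) + 1·(4/37) + 3·(3/37) = 33/37.
E[Z | X ∈ {3, 8}] = (33/37) / (16/37) = 33/16.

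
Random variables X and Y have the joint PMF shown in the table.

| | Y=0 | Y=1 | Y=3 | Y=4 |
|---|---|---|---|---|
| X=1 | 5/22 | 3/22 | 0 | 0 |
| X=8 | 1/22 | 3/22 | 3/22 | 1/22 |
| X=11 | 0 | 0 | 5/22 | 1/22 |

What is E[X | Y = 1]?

9/2

P(Y = 1) = 3/11.
Σ X·P over the event = 1·(3/22) + 8·(3/22) = 27/22.
E[X | Y = 1] = (27/22) / (3/11) = 9/2.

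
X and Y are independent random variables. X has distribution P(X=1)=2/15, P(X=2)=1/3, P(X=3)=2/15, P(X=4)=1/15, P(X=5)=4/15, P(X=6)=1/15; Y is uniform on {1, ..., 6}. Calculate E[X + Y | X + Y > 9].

127/12

P(X + Y > 9) = 2/15.
Summing (X+Y)·P(x,y) over outcomes with X + Y > 9 gives 127/90.
E[X + Y | X + Y > 9] = (127/90) / (2/15) = 127/12.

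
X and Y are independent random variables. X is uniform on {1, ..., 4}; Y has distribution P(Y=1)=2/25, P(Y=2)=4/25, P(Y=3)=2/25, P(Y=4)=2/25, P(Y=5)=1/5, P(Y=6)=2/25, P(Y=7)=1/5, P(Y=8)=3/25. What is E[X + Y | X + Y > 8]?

P(X + Y > 8) = 9/25.
Summing (X+Y)·P(x,y) over outcomes with X + Y > 8 gives 359/100.
E[X + Y | X + Y > 8] = (359/100) / (9/25) = 359/36.

359/36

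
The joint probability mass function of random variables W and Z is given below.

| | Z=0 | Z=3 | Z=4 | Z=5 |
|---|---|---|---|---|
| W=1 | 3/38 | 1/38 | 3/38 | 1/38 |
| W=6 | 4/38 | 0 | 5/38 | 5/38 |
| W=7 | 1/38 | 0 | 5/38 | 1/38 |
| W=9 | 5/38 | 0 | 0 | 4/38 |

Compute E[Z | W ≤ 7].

P(W ≤ 7) = 29/38.
Summing Z·P(W=x,Z=y) over the conditioning event gives 45/19.
E[Z | W ≤ 7] = (45/19) / (29/38) = 90/29.

90/29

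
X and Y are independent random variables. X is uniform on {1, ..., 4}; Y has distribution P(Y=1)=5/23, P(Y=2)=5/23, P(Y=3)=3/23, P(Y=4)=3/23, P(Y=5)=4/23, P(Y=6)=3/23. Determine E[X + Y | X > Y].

34/7

P(X > Y) = 7/23.
Summing (X+Y)·P(x,y) over outcomes with X > Y gives 34/23.
E[X + Y | X > Y] = (34/23) / (7/23) = 34/7.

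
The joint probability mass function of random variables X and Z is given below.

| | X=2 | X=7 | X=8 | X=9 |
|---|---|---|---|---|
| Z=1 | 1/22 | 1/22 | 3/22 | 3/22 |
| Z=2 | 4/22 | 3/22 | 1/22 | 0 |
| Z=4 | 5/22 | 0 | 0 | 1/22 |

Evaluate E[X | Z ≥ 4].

P(Z ≥ 4) = 3/11.
Σ X·P over the event = 2·(5/22) + 9·(1/22) = 19/22.
E[X | Z ≥ 4] = (19/22) / (3/11) = 19/6.

19/6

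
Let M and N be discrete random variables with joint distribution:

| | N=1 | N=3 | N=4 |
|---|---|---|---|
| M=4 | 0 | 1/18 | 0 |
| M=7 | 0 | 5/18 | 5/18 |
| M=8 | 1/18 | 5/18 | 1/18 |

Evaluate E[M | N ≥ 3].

122/17

P(N ≥ 3) = 17/18.
Σ M·P over the event = 4·(1/18) + 7·(5/18) + 7·(5/18) + 8·(5/18) + 8·(1/18) = 61/9.
E[M | N ≥ 3] = (61/9) / (17/18) = 122/17.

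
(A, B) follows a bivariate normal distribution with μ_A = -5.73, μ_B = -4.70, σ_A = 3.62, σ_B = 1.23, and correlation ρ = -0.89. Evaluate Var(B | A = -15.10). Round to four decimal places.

For a bivariate normal, Var(B | A=x) = σ_B²(1 − ρ²).
Var(B | A=-15.10) = (1.23)²·(1 − (-0.89)²) = 1.5129·0.2079 = 0.3145.

0.3145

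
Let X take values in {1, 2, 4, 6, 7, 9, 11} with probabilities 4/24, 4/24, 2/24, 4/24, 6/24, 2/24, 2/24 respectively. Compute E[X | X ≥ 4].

P(X ≥ 4) = 2/3.
Σ over the event: 4·1/12 + 6·1/6 + 7·1/4 + 9·1/12 + 11·1/12 = 19/4.
E[X | X ≥ 4] = (19/4) / (2/3) = 57/8.

57/8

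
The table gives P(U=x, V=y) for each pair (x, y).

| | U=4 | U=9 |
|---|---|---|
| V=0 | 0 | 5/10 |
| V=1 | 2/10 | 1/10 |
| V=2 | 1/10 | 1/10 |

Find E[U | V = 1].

P(V = 1) = 3/10.
Σ U·P over the event = 4·(2/10) + 9·(1/10) = 17/10.
E[U | V = 1] = (17/10) / (3/10) = 17/3.

17/3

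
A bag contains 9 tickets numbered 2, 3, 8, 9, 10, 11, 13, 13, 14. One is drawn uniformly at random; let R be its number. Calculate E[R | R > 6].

78/7

P(R > 6) = 7/9.
Σ over the event: 8·1/9 + 9·1/9 + 10·1/9 + 11·1/9 + 13·2/9 + 14·1/9 = 26/3.
E[R | R > 6] = (26/3) / (7/9) = 78/7.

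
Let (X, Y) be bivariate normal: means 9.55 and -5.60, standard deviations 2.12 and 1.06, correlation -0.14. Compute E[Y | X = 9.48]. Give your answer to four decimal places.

-5.5951

The regression of Y on X has slope ρ·σ_Y/σ_X and passes through (μ_X, μ_Y).
E[Y | X=9.48] = -5.60 + (-0.14)·(1.06/2.12)·(9.48 − (9.55)) = -5.60 + (-0.07)·(-0.07) = -5.5951.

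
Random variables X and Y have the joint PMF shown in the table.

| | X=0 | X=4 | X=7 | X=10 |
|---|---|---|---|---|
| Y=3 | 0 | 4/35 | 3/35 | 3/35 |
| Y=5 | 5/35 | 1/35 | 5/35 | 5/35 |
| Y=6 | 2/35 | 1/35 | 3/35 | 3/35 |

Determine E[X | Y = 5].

P(Y = 5) = 16/35.
Σ X·P over the event = 0·(5/35) + 4·(1/35) + 7·(5/35) + 10·(5/35) = 89/35.
E[X | Y = 5] = (89/35) / (16/35) = 89/16.

89/16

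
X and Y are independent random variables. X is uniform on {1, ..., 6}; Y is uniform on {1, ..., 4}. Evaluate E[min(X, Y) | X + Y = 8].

3

Outcomes with X + Y = 8: (4,4), (5,3), (6,2), each with probability 1/24.
E[min(X, Y) | X + Y = 8] = (4 + 3 + 2) / 3 = 3.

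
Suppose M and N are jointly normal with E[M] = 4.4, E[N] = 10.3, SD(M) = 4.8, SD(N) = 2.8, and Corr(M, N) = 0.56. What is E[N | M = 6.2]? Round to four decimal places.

10.8880

E[N | M=x] = μ_N + ρ(σ_N/σ_M)(x − μ_M) for jointly normal variables.
E[N | M=6.2] = 10.3 + (0.56)·(2.8/4.8)·(6.2 − (4.4)) = 10.3 + (0.32667)·(1.8) = 10.8880.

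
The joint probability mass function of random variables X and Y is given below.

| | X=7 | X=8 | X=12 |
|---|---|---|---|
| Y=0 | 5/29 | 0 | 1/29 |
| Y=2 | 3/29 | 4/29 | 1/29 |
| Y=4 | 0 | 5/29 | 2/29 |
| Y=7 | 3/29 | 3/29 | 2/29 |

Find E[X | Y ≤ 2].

P(Y ≤ 2) = 14/29.
Σ X·P over the event = 7·(5/29) + 7·(3/29) + 8·(4/29) + 12·(1/29) + 12·(1/29) = 112/29.
E[X | Y ≤ 2] = (112/29) / (14/29) = 8.

8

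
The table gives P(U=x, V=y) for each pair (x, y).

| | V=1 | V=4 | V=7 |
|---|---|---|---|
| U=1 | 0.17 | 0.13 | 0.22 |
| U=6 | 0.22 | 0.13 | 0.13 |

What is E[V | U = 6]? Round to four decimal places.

3.4375

P(U = 6) = 0.48.
Σ V·P over the event = 1·(0.22) + 4·(0.13) + 7·(0.13) = 1.65.
E[V | U = 6] = (1.65) / (0.48) = 3.4375.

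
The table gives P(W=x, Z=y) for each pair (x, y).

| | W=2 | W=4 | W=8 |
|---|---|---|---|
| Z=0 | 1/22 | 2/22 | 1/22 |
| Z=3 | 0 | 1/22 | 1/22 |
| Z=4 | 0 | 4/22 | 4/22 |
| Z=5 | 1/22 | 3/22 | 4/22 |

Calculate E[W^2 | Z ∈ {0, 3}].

30

P(Z ∈ {0, 3}) = 3/11.
Σ W^2·P over the event = 4·(1/22) + 16·(2/22) + 16·(1/22) + 64·(1/22) + 64·(1/22) = 90/11.
E[W^2 | Z ∈ {0, 3}] = (90/11) / (3/11) = 30.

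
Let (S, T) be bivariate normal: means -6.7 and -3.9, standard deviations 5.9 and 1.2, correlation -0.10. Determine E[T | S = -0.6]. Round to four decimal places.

-4.0241

E[T | S=x] = μ_T + ρ(σ_T/σ_S)(x − μ_S) for jointly normal variables.
E[T | S=-0.6] = -3.9 + (-0.10)·(1.2/5.9)·(-0.6 − (-6.7)) = -3.9 + (-0.020339)·(6.1) = -4.0241.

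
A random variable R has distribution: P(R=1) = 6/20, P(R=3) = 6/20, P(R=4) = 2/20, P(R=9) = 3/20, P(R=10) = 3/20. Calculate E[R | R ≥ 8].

19/2

P(R ≥ 8) = 3/10.
Σ over the event: 9·3/20 + 10·3/20 = 57/20.
E[R | R ≥ 8] = (57/20) / (3/10) = 19/2.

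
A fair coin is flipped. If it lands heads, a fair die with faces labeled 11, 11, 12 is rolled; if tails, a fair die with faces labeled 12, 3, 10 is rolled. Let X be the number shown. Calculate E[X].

59/6

E[X | heads] = (11+11+12)/3 = 34/3.
E[X | tails] = (12+3+10)/3 = 25/3.
E[X] = (1/2)·(34/3) + (1/2)·(25/3) = 59/6.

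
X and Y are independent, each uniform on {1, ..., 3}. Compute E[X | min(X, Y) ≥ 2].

Outcomes with min(X, Y) ≥ 2: (2,2), (2,3), (3,2), (3,3), each with probability 1/9.
E[X | min(X, Y) ≥ 2] = (2 + 2 + 3 + 3) / 4 = 5/2.

5/2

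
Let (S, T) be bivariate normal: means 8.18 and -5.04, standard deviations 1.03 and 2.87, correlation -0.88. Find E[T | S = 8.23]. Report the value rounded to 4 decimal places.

-5.1626

E[T | S=x] = μ_T + ρ(σ_T/σ_S)(x − μ_S) for jointly normal variables.
E[T | S=8.23] = -5.04 + (-0.88)·(2.87/1.03)·(8.23 − (8.18)) = -5.04 + (-2.452)·(0.05) = -5.1626.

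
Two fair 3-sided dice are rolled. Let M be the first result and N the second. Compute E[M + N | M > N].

4

Outcomes with M > N: (2,1), (3,1), (3,2), each with probability 1/9.
E[M + N | M > N] = (3 + 4 + 5) / 3 = 4.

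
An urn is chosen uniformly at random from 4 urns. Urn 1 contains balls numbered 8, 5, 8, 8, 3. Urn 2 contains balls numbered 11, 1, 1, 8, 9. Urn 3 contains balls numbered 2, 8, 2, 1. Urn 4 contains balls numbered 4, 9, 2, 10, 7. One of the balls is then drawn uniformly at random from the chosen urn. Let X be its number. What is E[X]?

E[X | urn 1] = (8+5+8+8+3)/5 = 32/5.
E[X | urn 2] = (11+1+1+8+9)/5 = 6.
E[X | urn 3] = (2+8+2+1)/4 = 13/4.
E[X | urn 4] = (4+9+2+10+7)/5 = 32/5.
E[X] = (1/4)·(32/5) + (1/4)·(6) + (1/4)·(13/4) + (1/4)·(32/5) = 441/80.

441/80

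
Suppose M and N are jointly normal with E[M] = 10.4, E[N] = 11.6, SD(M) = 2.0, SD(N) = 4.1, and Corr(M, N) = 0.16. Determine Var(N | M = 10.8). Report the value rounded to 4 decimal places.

16.3797

For a bivariate normal, Var(N | M=x) = σ_N²(1 − ρ²).
Var(N | M=10.8) = (4.1)²·(1 − (0.16)²) = 16.81·0.9744 = 16.3797.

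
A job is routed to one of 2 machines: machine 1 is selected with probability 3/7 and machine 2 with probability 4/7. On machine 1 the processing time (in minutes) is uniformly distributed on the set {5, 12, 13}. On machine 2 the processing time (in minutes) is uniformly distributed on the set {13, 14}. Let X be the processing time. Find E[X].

E[X | machine 1] = (5+12+13)/3 = 10.
E[X | machine 2] = (13+14)/2 = 27/2.
By the law of total expectation,
E[X] = (3/7)·(10) + (4/7)·(27/2) = 12.

12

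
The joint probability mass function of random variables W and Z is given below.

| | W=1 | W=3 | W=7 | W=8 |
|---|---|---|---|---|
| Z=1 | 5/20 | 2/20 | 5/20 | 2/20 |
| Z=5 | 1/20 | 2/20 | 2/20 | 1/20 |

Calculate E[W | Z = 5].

29/6

P(Z = 5) = 3/10.
Σ W·P over the event = 1·(1/20) + 3·(2/20) + 7·(2/20) + 8·(1/20) = 29/20.
E[W | Z = 5] = (29/20) / (3/10) = 29/6.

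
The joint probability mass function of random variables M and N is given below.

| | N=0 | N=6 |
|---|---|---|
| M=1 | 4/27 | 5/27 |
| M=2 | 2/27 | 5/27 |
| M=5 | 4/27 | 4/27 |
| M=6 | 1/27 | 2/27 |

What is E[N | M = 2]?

30/7

P(M = 2) = 7/27.
Σ N·P over the event = 0·(2/27) + 6·(5/27) = 10/9.
E[N | M = 2] = (10/9) / (7/27) = 30/7.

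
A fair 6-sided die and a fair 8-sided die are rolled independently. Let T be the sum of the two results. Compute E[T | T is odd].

P(T is odd) = 1/2.
Σ over the event: 3·1/24 + 5·1/12 + 7·1/8 + 9·1/8 + 11·1/12 + 13·1/24 = 4.
E[T | T is odd] = (4) / (1/2) = 8.

8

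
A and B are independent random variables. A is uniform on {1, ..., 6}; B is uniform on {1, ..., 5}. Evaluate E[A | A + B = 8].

P(A + B = 8) = 2/15.
Summing A·P(x,y) over outcomes with A + B = 8 gives 3/5.
E[A | A + B = 8] = (3/5) / (2/15) = 9/2.

9/2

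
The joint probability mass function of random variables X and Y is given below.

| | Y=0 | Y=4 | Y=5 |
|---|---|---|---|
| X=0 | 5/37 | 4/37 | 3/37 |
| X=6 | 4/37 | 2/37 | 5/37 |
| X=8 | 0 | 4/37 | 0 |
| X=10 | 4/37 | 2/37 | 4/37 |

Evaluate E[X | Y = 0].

P(Y = 0) = 13/37.
Σ X·P over the event = 0·(5/37) + 6·(4/37) + 10·(4/37) = 64/37.
E[X | Y = 0] = (64/37) / (13/37) = 64/13.

64/13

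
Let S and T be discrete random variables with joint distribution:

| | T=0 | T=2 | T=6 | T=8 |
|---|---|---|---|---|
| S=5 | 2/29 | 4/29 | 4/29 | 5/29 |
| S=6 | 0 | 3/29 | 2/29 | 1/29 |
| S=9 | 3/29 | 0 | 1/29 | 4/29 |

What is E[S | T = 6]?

41/7

P(T = 6) = 7/29.
Summing S·P(S=x,T=y) over the conditioning event gives 41/29.
E[S | T = 6] = (41/29) / (7/29) = 41/7.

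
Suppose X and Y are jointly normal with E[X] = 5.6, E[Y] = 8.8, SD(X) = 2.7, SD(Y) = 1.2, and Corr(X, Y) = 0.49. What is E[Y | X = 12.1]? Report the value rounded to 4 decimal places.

E[Y | X=x] = μ_Y + ρ(σ_Y/σ_X)(x − μ_X) for jointly normal variables.
E[Y | X=12.1] = 8.8 + (0.49)·(1.2/2.7)·(12.1 − (5.6)) = 8.8 + (0.21778)·(6.5) = 10.2156.

10.2156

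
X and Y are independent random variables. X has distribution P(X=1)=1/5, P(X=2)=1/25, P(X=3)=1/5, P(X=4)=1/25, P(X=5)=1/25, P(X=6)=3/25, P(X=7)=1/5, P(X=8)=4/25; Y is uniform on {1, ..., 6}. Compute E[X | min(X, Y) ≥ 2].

111/20

P(min(X, Y) ≥ 2) = 2/3.
Summing X·P(x,y) over outcomes with min(X, Y) ≥ 2 gives 37/10.
E[X | min(X, Y) ≥ 2] = (37/10) / (2/3) = 111/20.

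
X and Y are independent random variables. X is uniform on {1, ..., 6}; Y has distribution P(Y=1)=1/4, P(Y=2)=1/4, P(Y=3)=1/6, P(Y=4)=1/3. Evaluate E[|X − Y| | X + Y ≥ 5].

P(X + Y ≥ 5) = 55/72.
Summing |X−Y|·P(x,y) over outcomes with X + Y ≥ 5 gives 29/18.
E[|X − Y| | X + Y ≥ 5] = (29/18) / (55/72) = 116/55.

116/55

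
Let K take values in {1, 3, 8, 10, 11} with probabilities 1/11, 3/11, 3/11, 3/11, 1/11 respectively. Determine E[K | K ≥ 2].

P(K ≥ 2) = 10/11.
Σ over the event: 3·3/11 + 8·3/11 + 10·3/11 + 11·1/11 = 74/11.
E[K | K ≥ 2] = (74/11) / (10/11) = 37/5.

37/5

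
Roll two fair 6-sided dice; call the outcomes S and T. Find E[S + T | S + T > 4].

P(S + T > 4) = 5/6.
Summing (S+T)·P(x,y) over outcomes with S + T > 4 gives 58/9.
E[S + T | S + T > 4] = (58/9) / (5/6) = 116/15.

116/15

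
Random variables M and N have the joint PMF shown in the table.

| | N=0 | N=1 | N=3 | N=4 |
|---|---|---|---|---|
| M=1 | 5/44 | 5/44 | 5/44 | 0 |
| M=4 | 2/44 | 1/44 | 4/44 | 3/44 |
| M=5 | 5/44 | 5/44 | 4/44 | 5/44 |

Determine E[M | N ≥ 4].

P(N ≥ 4) = 2/11.
Σ M·P over the event = 4·(3/44) + 5·(5/44) = 37/44.
E[M | N ≥ 4] = (37/44) / (2/11) = 37/8.

37/8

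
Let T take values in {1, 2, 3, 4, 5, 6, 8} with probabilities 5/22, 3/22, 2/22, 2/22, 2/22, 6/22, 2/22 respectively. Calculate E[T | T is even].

66/13

P(T is even) = 13/22.
Σ over the event: 2·3/22 + 4·1/11 + 6·3/11 + 8·1/11 = 3.
E[T | T is even] = (3) / (13/22) = 66/13.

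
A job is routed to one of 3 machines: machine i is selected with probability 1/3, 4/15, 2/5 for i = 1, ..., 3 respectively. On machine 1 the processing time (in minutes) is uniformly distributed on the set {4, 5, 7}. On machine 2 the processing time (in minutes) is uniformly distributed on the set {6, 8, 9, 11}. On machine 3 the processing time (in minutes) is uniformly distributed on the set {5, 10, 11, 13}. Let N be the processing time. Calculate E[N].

E[N | machine 1] = (4+5+7)/3 = 16/3.
E[N | machine 2] = (6+8+9+11)/4 = 17/2.
E[N | machine 3] = (5+10+11+13)/4 = 39/4.
By the law of total expectation,
E[N] = (1/3)·(16/3) + (4/15)·(17/2) + (2/5)·(39/4) = 143/18.

143/18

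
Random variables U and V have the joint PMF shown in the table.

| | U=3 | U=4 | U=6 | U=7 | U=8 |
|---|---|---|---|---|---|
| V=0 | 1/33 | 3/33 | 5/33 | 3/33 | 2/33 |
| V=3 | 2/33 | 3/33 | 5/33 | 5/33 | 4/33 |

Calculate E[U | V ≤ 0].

P(V ≤ 0) = 14/33.
Σ U·P over the event = 3·(1/33) + 4·(3/33) + 6·(5/33) + 7·(3/33) + 8·(2/33) = 82/33.
E[U | V ≤ 0] = (82/33) / (14/33) = 41/7.

41/7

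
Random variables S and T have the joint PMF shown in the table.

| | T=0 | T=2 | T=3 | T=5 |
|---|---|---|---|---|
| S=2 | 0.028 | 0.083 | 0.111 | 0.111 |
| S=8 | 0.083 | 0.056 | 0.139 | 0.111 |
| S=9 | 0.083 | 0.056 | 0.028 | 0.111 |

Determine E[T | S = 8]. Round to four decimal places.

P(S = 8) = 0.389.
Summing T·P(S=x,T=y) over the conditioning event gives 1.084.
E[T | S = 8] = (1.084) / (0.389) = 2.7866.

2.7866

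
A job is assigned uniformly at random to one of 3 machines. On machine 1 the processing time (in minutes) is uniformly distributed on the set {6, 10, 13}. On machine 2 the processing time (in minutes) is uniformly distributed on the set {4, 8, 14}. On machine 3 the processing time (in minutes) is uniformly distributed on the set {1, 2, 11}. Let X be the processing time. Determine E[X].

E[X | machine 1] = (6+10+13)/3 = 29/3.
E[X | machine 2] = (4+8+14)/3 = 26/3.
E[X | machine 3] = (1+2+11)/3 = 14/3.
E[X] = (1/3)·(29/3) + (1/3)·(26/3) + (1/3)·(14/3) = 23/3.

23/3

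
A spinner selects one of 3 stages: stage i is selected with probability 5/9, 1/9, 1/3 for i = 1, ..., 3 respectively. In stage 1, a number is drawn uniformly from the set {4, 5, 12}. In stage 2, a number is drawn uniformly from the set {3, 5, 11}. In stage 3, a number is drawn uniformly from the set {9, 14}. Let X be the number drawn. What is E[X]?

455/54

E[X | stage 1] = (4+5+12)/3 = 7.
E[X | stage 2] = (3+5+11)/3 = 19/3.
E[X | stage 3] = (9+14)/2 = 23/2.
By the law of total expectation,
E[X] = (5/9)·(7) + (1/9)·(19/3) + (1/3)·(23/2) = 455/54.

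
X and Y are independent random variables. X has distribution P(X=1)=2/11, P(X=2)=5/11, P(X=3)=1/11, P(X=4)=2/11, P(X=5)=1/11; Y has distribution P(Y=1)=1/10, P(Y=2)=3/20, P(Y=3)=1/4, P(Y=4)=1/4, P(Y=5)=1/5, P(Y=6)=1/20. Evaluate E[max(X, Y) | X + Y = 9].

P(X + Y = 9) = 7/110.
Summing max(X,Y)·P(x,y) over outcomes with X + Y = 9 gives 71/220.
E[max(X, Y) | X + Y = 9] = (71/220) / (7/110) = 71/14.

71/14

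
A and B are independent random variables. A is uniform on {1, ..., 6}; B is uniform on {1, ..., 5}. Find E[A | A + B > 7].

5

Outcomes with A + B > 7: (3,5), (4,4), (4,5), (5,3), (5,4), (5,5), (6,2), (6,3), (6,4), (6,5), each with probability 1/30.
E[A | A + B > 7] = (3 + 4 + 4 + 5 + 5 + 5 + 6 + 6 + 6 + 6) / 10 = 5.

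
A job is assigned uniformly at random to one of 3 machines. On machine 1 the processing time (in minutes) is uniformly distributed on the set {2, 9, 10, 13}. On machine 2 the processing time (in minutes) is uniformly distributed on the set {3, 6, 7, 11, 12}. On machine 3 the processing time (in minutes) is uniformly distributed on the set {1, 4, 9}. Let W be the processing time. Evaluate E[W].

E[W | machine 1] = (2+9+10+13)/4 = 17/2.
E[W | machine 2] = (3+6+7+11+12)/5 = 39/5.
E[W | machine 3] = (1+4+9)/3 = 14/3.
By the law of total expectation,
E[W] = (1/3)·(17/2) + (1/3)·(39/5) + (1/3)·(14/3) = 629/90.

629/90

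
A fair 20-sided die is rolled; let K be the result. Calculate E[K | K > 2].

23/2

P(K > 2) = 9/10.
E[K | K > 2] = (207/20) / (9/10) = 23/2.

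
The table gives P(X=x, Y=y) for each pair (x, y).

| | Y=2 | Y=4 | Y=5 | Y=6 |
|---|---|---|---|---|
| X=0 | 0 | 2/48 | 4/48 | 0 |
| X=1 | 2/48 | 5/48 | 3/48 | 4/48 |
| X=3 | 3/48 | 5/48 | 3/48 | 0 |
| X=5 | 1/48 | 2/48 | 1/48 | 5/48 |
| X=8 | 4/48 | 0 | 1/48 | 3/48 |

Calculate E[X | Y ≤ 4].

P(Y ≤ 4) = 1/2.
Σ X·P over the event = 0·(2/48) + 1·(2/48) + 1·(5/48) + 3·(3/48) + 3·(5/48) + 5·(1/48) + 5·(2/48) + 8·(4/48) = 13/8.
E[X | Y ≤ 4] = (13/8) / (1/2) = 13/4.

13/4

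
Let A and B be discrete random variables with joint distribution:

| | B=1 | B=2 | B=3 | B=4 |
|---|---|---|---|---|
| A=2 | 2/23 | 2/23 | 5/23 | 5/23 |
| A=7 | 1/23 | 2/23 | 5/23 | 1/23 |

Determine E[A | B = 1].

11/3

P(B = 1) = 3/23.
Σ A·P over the event = 2·(2/23) + 7·(1/23) = 11/23.
E[A | B = 1] = (11/23) / (3/23) = 11/3.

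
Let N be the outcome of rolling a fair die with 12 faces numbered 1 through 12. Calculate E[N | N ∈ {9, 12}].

P(N ∈ {9, 12}) = 1/6.
Σ over the event: 9·1/12 + 12·1/12 = 7/4.
E[N | N ∈ {9, 12}] = (7/4) / (1/6) = 21/2.

21/2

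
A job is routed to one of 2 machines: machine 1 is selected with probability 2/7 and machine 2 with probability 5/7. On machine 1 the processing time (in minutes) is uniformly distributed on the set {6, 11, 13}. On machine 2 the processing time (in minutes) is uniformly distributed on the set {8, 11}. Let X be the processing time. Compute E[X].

135/14

E[X | machine 1] = (6+11+13)/3 = 10.
E[X | machine 2] = (8+11)/2 = 19/2.
By the law of total expectation,
E[X] = (2/7)·(10) + (5/7)·(19/2) = 135/14.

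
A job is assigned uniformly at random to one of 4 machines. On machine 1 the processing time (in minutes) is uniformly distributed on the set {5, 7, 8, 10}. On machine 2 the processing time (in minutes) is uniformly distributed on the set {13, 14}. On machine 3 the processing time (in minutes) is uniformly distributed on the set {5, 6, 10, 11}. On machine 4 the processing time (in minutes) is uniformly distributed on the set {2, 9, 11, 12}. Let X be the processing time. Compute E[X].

E[X | machine 1] = (5+7+8+10)/4 = 15/2.
E[X | machine 2] = (13+14)/2 = 27/2.
E[X | machine 3] = (5+6+10+11)/4 = 8.
E[X | machine 4] = (2+9+11+12)/4 = 17/2.
E[X] = (1/4)·(15/2) + (1/4)·(27/2) + (1/4)·(8) + (1/4)·(17/2) = 75/8.

75/8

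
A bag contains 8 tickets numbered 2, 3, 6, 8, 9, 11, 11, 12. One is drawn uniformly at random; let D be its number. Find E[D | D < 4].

P(D < 4) = 1/4.
Σ over the event: 2·1/8 + 3·1/8 = 5/8.
E[D | D < 4] = (5/8) / (1/4) = 5/2.

5/2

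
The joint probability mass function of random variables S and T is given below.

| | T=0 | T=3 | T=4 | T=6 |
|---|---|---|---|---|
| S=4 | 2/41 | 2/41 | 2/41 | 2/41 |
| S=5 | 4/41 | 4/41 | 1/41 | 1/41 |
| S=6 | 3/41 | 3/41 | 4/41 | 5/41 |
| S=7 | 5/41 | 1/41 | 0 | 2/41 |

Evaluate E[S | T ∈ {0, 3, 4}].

171/31

P(T ∈ {0, 3, 4}) = 31/41.
Summing S·P(S=x,T=y) over the conditioning event gives 171/41.
E[S | T ∈ {0, 3, 4}] = (171/41) / (31/41) = 171/31.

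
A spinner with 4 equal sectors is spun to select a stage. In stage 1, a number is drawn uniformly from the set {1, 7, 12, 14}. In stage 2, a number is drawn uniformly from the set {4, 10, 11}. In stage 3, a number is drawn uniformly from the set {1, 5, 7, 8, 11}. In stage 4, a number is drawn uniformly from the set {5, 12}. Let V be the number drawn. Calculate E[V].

E[V | stage 1] = (1+7+12+14)/4 = 17/2.
E[V | stage 2] = (4+10+11)/3 = 25/3.
E[V | stage 3] = (1+5+7+8+11)/5 = 32/5.
E[V | stage 4] = (5+12)/2 = 17/2.
By the law of total expectation,
E[V] = (1/4)·(17/2) + (1/4)·(25/3) + (1/4)·(32/5) + (1/4)·(17/2) = 119/15.

119/15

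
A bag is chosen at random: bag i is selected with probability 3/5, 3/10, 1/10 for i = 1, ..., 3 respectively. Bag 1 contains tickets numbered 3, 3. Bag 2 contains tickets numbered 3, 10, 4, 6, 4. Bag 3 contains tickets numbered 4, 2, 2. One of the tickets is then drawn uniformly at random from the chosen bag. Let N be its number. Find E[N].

E[N | bag 1] = (3+3)/2 = 3.
E[N | bag 2] = (3+10+4+6+4)/5 = 27/5.
E[N | bag 3] = (4+2+2)/3 = 8/3.
E[N] = (3/5)·(3) + (3/10)·(27/5) + (1/10)·(8/3) = 553/150.

553/150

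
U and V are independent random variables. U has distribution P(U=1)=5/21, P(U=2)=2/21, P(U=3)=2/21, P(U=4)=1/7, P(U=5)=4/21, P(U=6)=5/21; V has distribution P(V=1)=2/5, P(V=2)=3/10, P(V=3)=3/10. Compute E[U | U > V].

339/71

P(U > V) = 71/105.
Summing U·P(x,y) over outcomes with U > V gives 113/35.
E[U | U > V] = (113/35) / (71/105) = 339/71.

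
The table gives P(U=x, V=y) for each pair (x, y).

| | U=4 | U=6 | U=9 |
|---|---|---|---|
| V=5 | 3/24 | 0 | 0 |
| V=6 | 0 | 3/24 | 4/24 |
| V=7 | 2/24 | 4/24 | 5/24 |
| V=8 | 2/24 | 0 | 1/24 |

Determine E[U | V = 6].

54/7

P(V = 6) = 7/24.
Summing U·P(U=x,V=y) over the conditioning event gives 9/4.
E[U | V = 6] = (9/4) / (7/24) = 54/7.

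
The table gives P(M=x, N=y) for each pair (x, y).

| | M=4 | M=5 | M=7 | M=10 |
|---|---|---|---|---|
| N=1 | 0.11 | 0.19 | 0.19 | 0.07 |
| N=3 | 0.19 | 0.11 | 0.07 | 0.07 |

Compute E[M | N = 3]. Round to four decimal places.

5.6818

P(N = 3) = 0.44.
Summing M·P(M=x,N=y) over the conditioning event gives 2.50.
E[M | N = 3] = (2.50) / (0.44) = 5.6818.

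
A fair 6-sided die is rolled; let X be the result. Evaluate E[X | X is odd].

Given X is odd, X is equally likely to be any of {1, 3, 5}.
E[X | X is odd] = (1 + 3 + 5) / 3 = 3.

3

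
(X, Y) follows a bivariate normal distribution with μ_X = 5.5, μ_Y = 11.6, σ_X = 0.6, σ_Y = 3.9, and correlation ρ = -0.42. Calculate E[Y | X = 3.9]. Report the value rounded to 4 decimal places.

15.9680

The regression of Y on X has slope ρ·σ_Y/σ_X and passes through (μ_X, μ_Y).
E[Y | X=3.9] = 11.6 + (-0.42)·(3.9/0.6)·(3.9 − (5.5)) = 11.6 + (-2.73)·(-1.6) = 15.9680.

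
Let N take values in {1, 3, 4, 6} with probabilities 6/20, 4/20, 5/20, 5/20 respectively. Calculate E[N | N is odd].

9/5

P(N is odd) = 1/2.
Σ over the event: 1·3/10 + 3·1/5 = 9/10.
E[N | N is odd] = (9/10) / (1/2) = 9/5.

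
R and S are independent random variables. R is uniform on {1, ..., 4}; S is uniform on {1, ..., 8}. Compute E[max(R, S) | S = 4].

Outcomes with S = 4: (1,4), (2,4), (3,4), (4,4), each with probability 1/32.
E[max(R, S) | S = 4] = (4 + 4 + 4 + 4) / 4 = 4.

4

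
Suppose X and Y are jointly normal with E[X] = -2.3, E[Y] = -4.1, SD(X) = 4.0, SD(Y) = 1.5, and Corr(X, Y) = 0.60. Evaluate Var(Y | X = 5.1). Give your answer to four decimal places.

1.4400

For a bivariate normal, Var(Y | X=x) = σ_Y²(1 − ρ²).
Var(Y | X=5.1) = (1.5)²·(1 − (0.60)²) = 2.25·0.64 = 1.4400.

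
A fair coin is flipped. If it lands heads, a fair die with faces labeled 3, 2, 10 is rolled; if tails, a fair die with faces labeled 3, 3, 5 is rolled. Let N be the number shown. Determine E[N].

E[N | heads] = (3+2+10)/3 = 5.
E[N | tails] = (3+3+5)/3 = 11/3.
By the law of total expectation,
E[N] = (1/2)·(5) + (1/2)·(11/3) = 13/3.

13/3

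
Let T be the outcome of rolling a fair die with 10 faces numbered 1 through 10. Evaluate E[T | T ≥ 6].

Given T ≥ 6, T is equally likely to be any of {6, 7, 8, 9, 10}.
E[T | T ≥ 6] = (6 + 7 + 8 + 9 + 10) / 5 = 8.

8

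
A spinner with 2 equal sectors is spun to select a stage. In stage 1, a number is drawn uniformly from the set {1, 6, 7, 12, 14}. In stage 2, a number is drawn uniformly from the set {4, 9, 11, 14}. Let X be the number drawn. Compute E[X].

E[X | stage 1] = (1+6+7+12+14)/5 = 8.
E[X | stage 2] = (4+9+11+14)/4 = 19/2.
E[X] = (1/2)·(8) + (1/2)·(19/2) = 35/4.

35/4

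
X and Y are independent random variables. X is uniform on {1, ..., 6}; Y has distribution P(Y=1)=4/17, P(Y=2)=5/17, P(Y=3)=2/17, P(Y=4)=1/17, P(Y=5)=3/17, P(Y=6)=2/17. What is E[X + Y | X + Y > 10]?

P(X + Y > 10) = 7/102.
Summing (X+Y)·P(x,y) over outcomes with X + Y > 10 gives 79/102.
E[X + Y | X + Y > 10] = (79/102) / (7/102) = 79/7.

79/7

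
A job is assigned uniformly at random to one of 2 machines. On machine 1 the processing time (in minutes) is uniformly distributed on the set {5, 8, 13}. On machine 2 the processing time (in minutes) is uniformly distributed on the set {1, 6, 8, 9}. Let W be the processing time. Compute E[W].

E[W | machine 1] = (5+8+13)/3 = 26/3.
E[W | machine 2] = (1+6+8+9)/4 = 6.
By the law of total expectation,
E[W] = (1/2)·(26/3) + (1/2)·(6) = 22/3.

22/3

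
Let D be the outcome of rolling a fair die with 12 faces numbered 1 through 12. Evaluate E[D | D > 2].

Given D > 2, D is equally likely to be any of {3, 4, 5, 6, 7, 8, 9, 10, 11, 12}.
E[D | D > 2] = (3 + 4 + 5 + 6 + 7 + 8 + 9 + 10 + 11 + 12) / 10 = 15/2.

15/2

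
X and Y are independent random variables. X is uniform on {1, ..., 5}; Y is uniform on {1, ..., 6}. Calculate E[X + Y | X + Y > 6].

P(X + Y > 6) = 1/2.
Summing (X+Y)·P(x,y) over outcomes with X + Y > 6 gives 25/6.
E[X + Y | X + Y > 6] = (25/6) / (1/2) = 25/3.

25/3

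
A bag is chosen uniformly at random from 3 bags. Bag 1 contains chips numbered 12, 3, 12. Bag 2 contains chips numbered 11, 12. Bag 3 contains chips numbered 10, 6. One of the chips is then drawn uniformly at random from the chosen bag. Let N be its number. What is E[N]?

E[N | bag 1] = (12+3+12)/3 = 9.
E[N | bag 2] = (11+12)/2 = 23/2.
E[N | bag 3] = (10+6)/2 = 8.
By the law of total expectation,
E[N] = (1/3)·(9) + (1/3)·(23/2) + (1/3)·(8) = 19/2.

19/2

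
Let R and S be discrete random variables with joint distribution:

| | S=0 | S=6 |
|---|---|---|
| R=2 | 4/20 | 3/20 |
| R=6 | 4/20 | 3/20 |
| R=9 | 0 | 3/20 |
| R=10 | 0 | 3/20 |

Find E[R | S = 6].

P(S = 6) = 3/5.
Σ R·P over the event = 2·(3/20) + 6·(3/20) + 9·(3/20) + 10·(3/20) = 81/20.
E[R | S = 6] = (81/20) / (3/5) = 27/4.

27/4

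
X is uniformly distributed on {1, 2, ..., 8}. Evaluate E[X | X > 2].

11/2

Given X > 2, X is equally likely to be any of {3, 4, 5, 6, 7, 8}.
E[X | X > 2] = (3 + 4 + 5 + 6 + 7 + 8) / 6 = 11/2.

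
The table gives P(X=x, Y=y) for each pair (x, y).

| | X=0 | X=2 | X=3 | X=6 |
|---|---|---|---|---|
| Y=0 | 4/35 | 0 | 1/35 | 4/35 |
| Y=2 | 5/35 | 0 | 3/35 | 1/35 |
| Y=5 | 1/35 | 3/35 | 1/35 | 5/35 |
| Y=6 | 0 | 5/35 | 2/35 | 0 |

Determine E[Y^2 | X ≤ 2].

50/3

P(X ≤ 2) = 18/35.
Σ Y^2·P over the event = 0·(4/35) + 4·(5/35) + 25·(1/35) + 25·(3/35) + 36·(5/35) = 60/7.
E[Y^2 | X ≤ 2] = (60/7) / (18/35) = 50/3.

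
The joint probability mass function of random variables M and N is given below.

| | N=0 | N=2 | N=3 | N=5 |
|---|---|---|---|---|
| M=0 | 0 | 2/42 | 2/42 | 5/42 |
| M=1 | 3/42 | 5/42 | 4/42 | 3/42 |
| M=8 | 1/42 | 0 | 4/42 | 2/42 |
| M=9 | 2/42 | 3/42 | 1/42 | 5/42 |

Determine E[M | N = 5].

64/15

P(N = 5) = 5/14.
Σ M·P over the event = 0·(5/42) + 1·(3/42) + 8·(2/42) + 9·(5/42) = 32/21.
E[M | N = 5] = (32/21) / (5/14) = 64/15.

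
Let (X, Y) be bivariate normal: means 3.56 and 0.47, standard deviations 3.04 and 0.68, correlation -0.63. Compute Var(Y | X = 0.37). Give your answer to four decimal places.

0.2789

The conditional variance in a bivariate normal is σ_Y²(1 − ρ²), independent of x.
Var(Y | X=0.37) = (0.68)²·(1 − (-0.63)²) = 0.4624·0.6031 = 0.2789.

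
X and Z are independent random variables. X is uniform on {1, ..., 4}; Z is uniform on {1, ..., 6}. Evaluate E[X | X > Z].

Outcomes with X > Z: (2,1), (3,1), (3,2), (4,1), (4,2), (4,3), each with probability 1/24.
E[X | X > Z] = (2 + 3 + 3 + 4 + 4 + 4) / 6 = 10/3.

10/3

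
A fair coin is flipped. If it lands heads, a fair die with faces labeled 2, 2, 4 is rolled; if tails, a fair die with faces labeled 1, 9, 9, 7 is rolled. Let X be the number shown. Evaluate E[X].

55/12

E[X | heads] = (2+2+4)/3 = 8/3.
E[X | tails] = (1+9+9+7)/4 = 13/2.
By the law of total expectation,
E[X] = (1/2)·(8/3) + (1/2)·(13/2) = 55/12.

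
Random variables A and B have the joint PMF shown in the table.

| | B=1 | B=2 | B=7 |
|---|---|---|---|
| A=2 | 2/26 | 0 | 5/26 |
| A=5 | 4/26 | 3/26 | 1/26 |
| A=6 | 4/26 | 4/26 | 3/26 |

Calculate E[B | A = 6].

3

P(A = 6) = 11/26.
Σ B·P over the event = 1·(4/26) + 2·(4/26) + 7·(3/26) = 33/26.
E[B | A = 6] = (33/26) / (11/26) = 3.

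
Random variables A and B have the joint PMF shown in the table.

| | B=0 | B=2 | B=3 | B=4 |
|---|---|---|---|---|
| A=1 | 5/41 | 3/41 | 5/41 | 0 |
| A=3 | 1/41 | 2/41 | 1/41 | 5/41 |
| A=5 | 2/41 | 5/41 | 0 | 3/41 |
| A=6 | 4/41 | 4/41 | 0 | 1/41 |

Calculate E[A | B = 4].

P(B = 4) = 9/41.
Σ A·P over the event = 3·(5/41) + 5·(3/41) + 6·(1/41) = 36/41.
E[A | B = 4] = (36/41) / (9/41) = 4.

4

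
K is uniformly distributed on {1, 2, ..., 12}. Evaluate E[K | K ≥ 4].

Given K ≥ 4, K is equally likely to be any of {4, 5, 6, 7, 8, 9, 10, 11, 12}.
E[K | K ≥ 4] = (4 + 5 + 6 + 7 + 8 + 9 + 10 + 11 + 12) / 9 = 8.

8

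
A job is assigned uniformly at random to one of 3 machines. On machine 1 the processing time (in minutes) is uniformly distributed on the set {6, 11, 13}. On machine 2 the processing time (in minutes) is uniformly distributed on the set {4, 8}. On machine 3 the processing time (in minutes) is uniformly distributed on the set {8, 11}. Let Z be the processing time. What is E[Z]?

E[Z | machine 1] = (6+11+13)/3 = 10.
E[Z | machine 2] = (4+8)/2 = 6.
E[Z | machine 3] = (8+11)/2 = 19/2.
E[Z] = (1/3)·(10) + (1/3)·(6) + (1/3)·(19/2) = 17/2.

17/2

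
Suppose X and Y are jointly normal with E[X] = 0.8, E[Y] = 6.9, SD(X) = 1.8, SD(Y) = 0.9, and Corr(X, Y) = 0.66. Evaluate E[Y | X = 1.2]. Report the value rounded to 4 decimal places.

7.0320

E[Y | X=x] = μ_Y + ρ(σ_Y/σ_X)(x − μ_X) for jointly normal variables.
E[Y | X=1.2] = 6.9 + (0.66)·(0.9/1.8)·(1.2 − (0.8)) = 6.9 + (0.33)·(0.4) = 7.0320.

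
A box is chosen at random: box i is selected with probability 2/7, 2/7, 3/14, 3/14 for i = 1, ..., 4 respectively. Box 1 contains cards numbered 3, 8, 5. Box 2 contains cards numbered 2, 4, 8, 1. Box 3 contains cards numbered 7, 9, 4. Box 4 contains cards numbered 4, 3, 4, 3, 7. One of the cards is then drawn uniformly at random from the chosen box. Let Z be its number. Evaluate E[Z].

E[Z | box 1] = (3+8+5)/3 = 16/3.
E[Z | box 2] = (2+4+8+1)/4 = 15/4.
E[Z | box 3] = (7+9+4)/3 = 20/3.
E[Z | box 4] = (4+3+4+3+7)/5 = 21/5.
By the law of total expectation,
E[Z] = (2/7)·(16/3) + (2/7)·(15/4) + (3/14)·(20/3) + (3/14)·(21/5) = 517/105.

517/105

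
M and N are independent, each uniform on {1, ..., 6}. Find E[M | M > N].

14/3

P(M > N) = 5/12.
Summing M·P(x,y) over outcomes with M > N gives 35/18.
E[M | M > N] = (35/18) / (5/12) = 14/3.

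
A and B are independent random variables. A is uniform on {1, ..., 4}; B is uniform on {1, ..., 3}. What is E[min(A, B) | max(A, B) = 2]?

4/3

Outcomes with max(A, B) = 2: (1,2), (2,1), (2,2), each with probability 1/12.
E[min(A, B) | max(A, B) = 2] = (1 + 1 + 2) / 3 = 4/3.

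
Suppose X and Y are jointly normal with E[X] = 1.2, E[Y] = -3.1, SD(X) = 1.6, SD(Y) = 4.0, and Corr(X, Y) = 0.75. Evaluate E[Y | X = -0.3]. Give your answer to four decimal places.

For a bivariate normal, E[Y | X=x] = μ_Y + ρ·(σ_Y/σ_X)·(x − μ_X).
E[Y | X=-0.3] = -3.1 + (0.75)·(4.0/1.6)·(-0.3 − (1.2)) = -3.1 + (1.875)·(-1.5) = -5.9125.

-5.9125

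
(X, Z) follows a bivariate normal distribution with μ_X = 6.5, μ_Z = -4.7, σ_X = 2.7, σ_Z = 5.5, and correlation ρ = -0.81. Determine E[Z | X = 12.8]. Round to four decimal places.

The regression of Z on X has slope ρ·σ_Z/σ_X and passes through (μ_X, μ_Z).
E[Z | X=12.8] = -4.7 + (-0.81)·(5.5/2.7)·(12.8 − (6.5)) = -4.7 + (-1.65)·(6.3) = -15.0950.

-15.0950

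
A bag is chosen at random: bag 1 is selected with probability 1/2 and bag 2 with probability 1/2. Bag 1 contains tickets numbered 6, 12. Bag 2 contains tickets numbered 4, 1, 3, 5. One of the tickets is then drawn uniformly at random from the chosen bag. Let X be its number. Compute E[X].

E[X | bag 1] = (6+12)/2 = 9.
E[X | bag 2] = (4+1+3+5)/4 = 13/4.
By the law of total expectation,
E[X] = (1/2)·(9) + (1/2)·(13/4) = 49/8.

49/8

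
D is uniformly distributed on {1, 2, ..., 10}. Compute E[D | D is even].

Given D is even, D is equally likely to be any of {2, 4, 6, 8, 10}.
E[D | D is even] = (2 + 4 + 6 + 8 + 10) / 5 = 6.

6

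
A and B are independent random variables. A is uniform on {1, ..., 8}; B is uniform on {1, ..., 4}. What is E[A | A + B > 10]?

Outcomes with A + B > 10: (7,4), (8,3), (8,4), each with probability 1/32.
E[A | A + B > 10] = (7 + 8 + 8) / 3 = 23/3.

23/3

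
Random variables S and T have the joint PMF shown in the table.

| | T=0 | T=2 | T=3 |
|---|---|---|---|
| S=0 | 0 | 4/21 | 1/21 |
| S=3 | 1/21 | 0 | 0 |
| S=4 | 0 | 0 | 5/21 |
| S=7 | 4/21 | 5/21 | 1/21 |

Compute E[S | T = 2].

35/9

P(T = 2) = 3/7.
Σ S·P over the event = 0·(4/21) + 7·(5/21) = 5/3.
E[S | T = 2] = (5/3) / (3/7) = 35/9.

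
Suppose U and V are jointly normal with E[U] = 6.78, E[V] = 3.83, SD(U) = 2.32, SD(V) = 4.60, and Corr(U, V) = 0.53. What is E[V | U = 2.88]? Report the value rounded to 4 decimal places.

-0.2684

E[V | U=x] = μ_V + ρ(σ_V/σ_U)(x − μ_U) for jointly normal variables.
E[V | U=2.88] = 3.83 + (0.53)·(4.60/2.32)·(2.88 − (6.78)) = 3.83 + (1.05086)·(-3.9) = -0.2684.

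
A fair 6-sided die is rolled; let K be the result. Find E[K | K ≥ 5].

Given K ≥ 5, K is equally likely to be any of {5, 6}.
E[K | K ≥ 5] = (5 + 6) / 2 = 11/2.

11/2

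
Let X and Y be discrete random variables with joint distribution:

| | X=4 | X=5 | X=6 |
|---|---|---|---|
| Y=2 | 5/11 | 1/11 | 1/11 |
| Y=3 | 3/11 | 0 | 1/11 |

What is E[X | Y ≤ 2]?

31/7

P(Y ≤ 2) = 7/11.
Σ X·P over the event = 4·(5/11) + 5·(1/11) + 6·(1/11) = 31/11.
E[X | Y ≤ 2] = (31/11) / (7/11) = 31/7.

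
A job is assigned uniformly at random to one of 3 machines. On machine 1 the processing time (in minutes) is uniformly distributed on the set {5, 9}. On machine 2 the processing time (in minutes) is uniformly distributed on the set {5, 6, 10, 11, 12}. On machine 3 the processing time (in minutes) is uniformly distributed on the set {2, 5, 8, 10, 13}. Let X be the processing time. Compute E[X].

39/5

E[X | machine 1] = (5+9)/2 = 7.
E[X | machine 2] = (5+6+10+11+12)/5 = 44/5.
E[X | machine 3] = (2+5+8+10+13)/5 = 38/5.
By the law of total expectation,
E[X] = (1/3)·(7) + (1/3)·(44/5) + (1/3)·(38/5) = 39/5.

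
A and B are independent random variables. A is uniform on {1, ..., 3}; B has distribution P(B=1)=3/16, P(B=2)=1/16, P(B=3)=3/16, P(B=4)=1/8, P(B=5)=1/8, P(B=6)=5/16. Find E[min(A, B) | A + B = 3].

1

P(A + B = 3) = 1/12.
Summing min(A,B)·P(x,y) over outcomes with A + B = 3 gives 1/12.
E[min(A, B) | A + B = 3] = (1/12) / (1/12) = 1.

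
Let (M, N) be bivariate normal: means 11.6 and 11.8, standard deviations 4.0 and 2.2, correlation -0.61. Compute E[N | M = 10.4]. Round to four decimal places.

E[N | M=x] = μ_N + ρ(σ_N/σ_M)(x − μ_M) for jointly normal variables.
E[N | M=10.4] = 11.8 + (-0.61)·(2.2/4.0)·(10.4 − (11.6)) = 11.8 + (-0.3355)·(-1.2) = 12.2026.

12.2026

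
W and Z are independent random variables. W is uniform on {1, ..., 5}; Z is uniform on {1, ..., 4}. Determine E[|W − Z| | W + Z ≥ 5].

P(W + Z ≥ 5) = 7/10.
Summing |W−Z|·P(x,y) over outcomes with W + Z ≥ 5 gives 6/5.
E[|W − Z| | W + Z ≥ 5] = (6/5) / (7/10) = 12/7.

12/7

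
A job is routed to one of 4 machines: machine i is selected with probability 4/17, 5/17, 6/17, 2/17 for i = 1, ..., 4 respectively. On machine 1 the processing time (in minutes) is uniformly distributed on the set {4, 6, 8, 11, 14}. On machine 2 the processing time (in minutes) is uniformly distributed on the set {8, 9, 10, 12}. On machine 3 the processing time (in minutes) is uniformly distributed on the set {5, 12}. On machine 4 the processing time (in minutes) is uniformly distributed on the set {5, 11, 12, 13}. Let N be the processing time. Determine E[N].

3093/340

E[N | machine 1] = (4+6+8+11+14)/5 = 43/5.
E[N | machine 2] = (8+9+10+12)/4 = 39/4.
E[N | machine 3] = (5+12)/2 = 17/2.
E[N | machine 4] = (5+11+12+13)/4 = 41/4.
By the law of total expectation,
E[N] = (4/17)·(43/5) + (5/17)·(39/4) + (6/17)·(17/2) + (2/17)·(41/4) = 3093/340.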